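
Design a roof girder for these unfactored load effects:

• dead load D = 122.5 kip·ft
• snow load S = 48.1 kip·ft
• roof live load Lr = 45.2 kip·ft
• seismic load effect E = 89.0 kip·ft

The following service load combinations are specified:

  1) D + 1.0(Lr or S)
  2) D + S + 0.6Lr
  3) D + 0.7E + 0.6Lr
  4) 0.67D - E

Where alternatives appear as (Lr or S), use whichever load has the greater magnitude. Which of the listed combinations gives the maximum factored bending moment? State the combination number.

Combination 3

(Lr or S) → S = 48.1 kip·ft.
1) 1.0(122.5) + 1.0(48.1) = 122.50 + 48.10 = 170.60
2) 1.0(122.5) + 1.0(48.1) + 0.6(45.2) = 122.50 + 48.10 + 27.12 = 197.72
3) 1.0(122.5) + 0.7(89.0) + 0.6(45.2) = 122.50 + 62.30 + 27.12 = 211.92
4) 0.67(122.5) - 1.0(89.0) = -6.93
The largest value is 211.92 kip·ft from combination 3.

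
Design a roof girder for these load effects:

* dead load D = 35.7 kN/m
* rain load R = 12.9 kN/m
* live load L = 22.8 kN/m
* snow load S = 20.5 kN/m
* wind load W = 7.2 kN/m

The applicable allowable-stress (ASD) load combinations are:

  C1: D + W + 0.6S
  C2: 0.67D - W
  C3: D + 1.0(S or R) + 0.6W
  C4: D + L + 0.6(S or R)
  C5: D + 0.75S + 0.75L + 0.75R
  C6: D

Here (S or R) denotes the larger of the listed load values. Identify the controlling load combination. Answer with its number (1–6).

Combination 5

(S or R) → S = 20.5 kN/m.
C1: 1.0(35.7) + 1.0(7.2) + 0.6(20.5) = 35.70 + 7.20 + 12.30 = 55.20
C2: 0.67(35.7) - 1.0(7.2) = 23.92 - 7.20 = 16.72
C3: 1.0(35.7) + 1.0(20.5) + 0.6(7.2) = 35.70 + 20.50 + 4.32 = 60.52
C4: 1.0(35.7) + 1.0(22.8) + 0.6(20.5) = 35.70 + 22.80 + 12.30 = 70.80
C5: 1.0(35.7) + 0.75(20.5) + 0.75(22.8) + 0.75(12.9) = 77.85
C6: 1.0(35.7) = 35.70
The largest value is 77.85 kN/m from combination 5.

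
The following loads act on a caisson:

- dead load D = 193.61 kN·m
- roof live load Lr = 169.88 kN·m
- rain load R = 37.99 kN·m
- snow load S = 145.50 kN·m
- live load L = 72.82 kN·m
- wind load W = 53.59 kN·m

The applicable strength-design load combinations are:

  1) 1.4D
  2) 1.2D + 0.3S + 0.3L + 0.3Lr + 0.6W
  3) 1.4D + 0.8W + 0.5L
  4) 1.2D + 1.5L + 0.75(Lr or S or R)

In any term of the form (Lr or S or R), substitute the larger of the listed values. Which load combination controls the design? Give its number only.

(Lr or S or R) → Lr = 169.88 kN·m.
1) 1.4(193.61) = 271.05
2) 1.2(193.61) + 0.3(145.50) + 0.3(72.82) + 0.3(169.88) + 0.6(53.59) = 380.95
3) 1.4(193.61) + 0.8(53.59) + 0.5(72.82) = 350.34
4) 1.2(193.61) + 1.5(72.82) + 0.75(169.88) = 232.33 + 109.23 + 127.41 = 468.97
The largest value is 468.97 kN·m from combination 4.

Combination 4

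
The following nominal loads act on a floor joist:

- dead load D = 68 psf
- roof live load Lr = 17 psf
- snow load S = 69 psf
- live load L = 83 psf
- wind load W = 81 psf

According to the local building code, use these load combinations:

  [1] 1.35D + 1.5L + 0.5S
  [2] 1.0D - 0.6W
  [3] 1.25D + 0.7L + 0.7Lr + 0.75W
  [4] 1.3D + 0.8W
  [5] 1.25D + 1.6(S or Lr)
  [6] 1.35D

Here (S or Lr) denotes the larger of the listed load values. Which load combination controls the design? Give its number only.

Combination 1

(S or Lr) → S = 69 psf.
[1] 1.35(68) + 1.5(83) + 0.5(69) = 91.80 + 124.50 + 34.50 = 250.80
[2] 1.0(68) - 0.6(81) = 68.00 - 48.60 = 19.40
[3] 1.25(68) + 0.7(83) + 0.7(17) + 0.75(81) = 85.00 + 58.10 + 11.90 + 60.75 = 215.75
[4] 1.3(68) + 0.8(81) = 88.40 + 64.80 = 153.20
[5] 1.25(68) + 1.6(69) = 85.00 + 110.40 = 195.40
[6] 1.35(68) = 91.80
The largest value is 250.80 psf from combination 1.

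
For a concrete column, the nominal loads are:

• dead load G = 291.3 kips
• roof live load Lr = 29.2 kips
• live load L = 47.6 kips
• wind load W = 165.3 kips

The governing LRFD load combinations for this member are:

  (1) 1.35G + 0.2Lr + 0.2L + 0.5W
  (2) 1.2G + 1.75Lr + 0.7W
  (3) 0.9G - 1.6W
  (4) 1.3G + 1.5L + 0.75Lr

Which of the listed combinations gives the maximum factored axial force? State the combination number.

(1) 1.35(291.3) + 0.2(29.2) + 0.2(47.6) + 0.5(165.3) = 393.26 + 5.84 + 9.52 + 82.65 = 491.27
(2) 1.2(291.3) + 1.75(29.2) + 0.7(165.3) = 349.56 + 51.10 + 115.71 = 516.37
(3) 0.9(291.3) - 1.6(165.3) = 262.17 - 264.48 = -2.31
(4) 1.3(291.3) + 1.5(47.6) + 0.75(29.2) = 378.69 + 71.40 + 21.90 = 471.99
The largest value is 516.37 kips from combination 2.

Combination 2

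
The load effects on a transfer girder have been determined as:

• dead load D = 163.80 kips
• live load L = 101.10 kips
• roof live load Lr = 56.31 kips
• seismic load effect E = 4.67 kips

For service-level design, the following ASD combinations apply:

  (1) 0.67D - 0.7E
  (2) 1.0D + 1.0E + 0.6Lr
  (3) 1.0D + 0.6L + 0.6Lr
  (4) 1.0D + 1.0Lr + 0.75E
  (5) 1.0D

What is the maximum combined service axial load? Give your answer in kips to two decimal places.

(1) 0.67(163.80) - 0.7(4.67) = 109.75 - 3.27 = 106.48
(2) 1.0(163.80) + 1.0(4.67) + 0.6(56.31) = 163.80 + 4.67 + 33.79 = 202.26
(3) 1.0(163.80) + 0.6(101.10) + 0.6(56.31) = 163.80 + 60.66 + 33.79 = 258.25
(4) 1.0(163.80) + 1.0(56.31) + 0.75(4.67) = 163.80 + 56.31 + 3.50 = 223.61
(5) 1.0(163.80) = 163.80
Combination 3 governs: P = 258.25 kips.

258.25 kips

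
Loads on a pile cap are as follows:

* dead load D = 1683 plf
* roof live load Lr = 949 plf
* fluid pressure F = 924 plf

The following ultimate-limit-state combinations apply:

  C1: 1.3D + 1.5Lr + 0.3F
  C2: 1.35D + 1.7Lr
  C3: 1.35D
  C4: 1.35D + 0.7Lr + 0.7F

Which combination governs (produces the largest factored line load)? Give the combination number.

C1: 1.3(1683) + 1.5(949) + 0.3(924) = 2187.90 + 1423.50 + 277.20 = 3888.60
C2: 1.35(1683) + 1.7(949) = 2272.05 + 1613.30 = 3885.35
C3: 1.35(1683) = 2272.05
C4: 1.35(1683) + 0.7(949) + 0.7(924) = 2272.05 + 664.30 + 646.80 = 3583.15
The largest value is 3888.60 plf from combination 1.

Combination 1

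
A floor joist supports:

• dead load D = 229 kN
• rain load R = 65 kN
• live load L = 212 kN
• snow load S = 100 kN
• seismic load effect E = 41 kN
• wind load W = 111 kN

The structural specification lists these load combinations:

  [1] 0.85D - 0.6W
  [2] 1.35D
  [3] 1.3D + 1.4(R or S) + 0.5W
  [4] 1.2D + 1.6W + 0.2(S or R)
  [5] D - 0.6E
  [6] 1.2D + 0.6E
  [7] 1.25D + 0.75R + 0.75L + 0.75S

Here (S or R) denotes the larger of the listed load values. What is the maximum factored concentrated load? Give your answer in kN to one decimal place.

(R or S) → S = 100 kN; (S or R) → S = 100 kN.
[1] 0.85(229) - 0.6(111) = 128.1
[2] 1.35(229) = 309.2
[3] 1.3(229) + 1.4(100) + 0.5(111) = 493.2
[4] 1.2(229) + 1.6(111) + 0.2(100) = 472.4
[5] 1.0(229) - 0.6(41) = 204.4
[6] 1.2(229) + 0.6(41) = 299.4
[7] 1.25(229) + 0.75(65) + 0.75(212) + 0.75(100) = 569.0
The controlling combination is 7, giving 569.0 kN.

569.0 kN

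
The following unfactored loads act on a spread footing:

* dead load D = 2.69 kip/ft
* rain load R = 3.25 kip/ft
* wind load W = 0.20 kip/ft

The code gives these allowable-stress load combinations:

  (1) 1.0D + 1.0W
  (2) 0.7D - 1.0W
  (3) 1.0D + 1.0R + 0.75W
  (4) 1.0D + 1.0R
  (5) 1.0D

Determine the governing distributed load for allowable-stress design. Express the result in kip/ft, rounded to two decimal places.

(1) 1.0(2.69) + 1.0(0.20) = 2.69 + 0.20 = 2.89
(2) 0.7(2.69) - 1.0(0.20) = 1.88 - 0.20 = 1.68
(3) 1.0(2.69) + 1.0(3.25) + 0.75(0.20) = 2.69 + 3.25 + 0.15 = 6.09
(4) 1.0(2.69) + 1.0(3.25) = 2.69 + 3.25 = 5.94
(5) 1.0(2.69) = 2.69
Combination 3 governs: w = 6.09 kip/ft.

6.09 kip/ft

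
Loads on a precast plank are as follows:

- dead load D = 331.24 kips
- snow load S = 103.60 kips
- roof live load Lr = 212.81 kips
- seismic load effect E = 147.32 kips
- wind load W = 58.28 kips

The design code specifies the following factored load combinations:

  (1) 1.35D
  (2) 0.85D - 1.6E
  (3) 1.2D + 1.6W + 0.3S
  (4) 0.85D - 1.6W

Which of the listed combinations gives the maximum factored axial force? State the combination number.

(1) 1.35(331.24) = 447.17
(2) 0.85(331.24) - 1.6(147.32) = 45.84
(3) 1.2(331.24) + 1.6(58.28) + 0.3(103.60) = 521.82
(4) 0.85(331.24) - 1.6(58.28) = 188.31
The largest value is 521.82 kips from combination 3.

Combination 3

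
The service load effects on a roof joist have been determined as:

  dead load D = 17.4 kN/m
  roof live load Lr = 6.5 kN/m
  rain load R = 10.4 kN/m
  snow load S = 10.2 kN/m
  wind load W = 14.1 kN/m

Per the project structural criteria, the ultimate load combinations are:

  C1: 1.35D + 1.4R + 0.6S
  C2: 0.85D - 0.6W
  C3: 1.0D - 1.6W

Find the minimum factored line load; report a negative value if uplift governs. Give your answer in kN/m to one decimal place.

-5.2 kN/m

C1: 1.35(17.4) + 1.4(10.4) + 0.6(10.2) = 23.5 + 14.6 + 6.1 = 44.2
C2: 0.85(17.4) - 0.6(14.1) = 14.8 - 8.5 = 6.3
C3: 1.0(17.4) - 1.6(14.1) = 17.4 - 22.6 = -5.2
Combination 3 gives the minimum: -5.2 kN/m.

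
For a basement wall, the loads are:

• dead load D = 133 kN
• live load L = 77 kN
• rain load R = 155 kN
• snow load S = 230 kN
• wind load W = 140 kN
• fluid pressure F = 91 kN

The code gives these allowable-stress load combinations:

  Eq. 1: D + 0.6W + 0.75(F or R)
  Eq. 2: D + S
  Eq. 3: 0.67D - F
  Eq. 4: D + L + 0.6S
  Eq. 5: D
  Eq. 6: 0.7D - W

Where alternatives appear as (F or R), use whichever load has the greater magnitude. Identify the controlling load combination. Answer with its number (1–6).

Combination 2

(F or R) → R = 155 kN.
Eq. 1: 1.0(133) + 0.6(140) + 0.75(155) = 133.0 + 84.0 + 116.3 = 333.3
Eq. 2: 1.0(133) + 1.0(230) = 133.0 + 230.0 = 363.0
Eq. 3: 0.67(133) - 1.0(91) = 89.1 - 91.0 = -1.9
Eq. 4: 1.0(133) + 1.0(77) + 0.6(230) = 133.0 + 77.0 + 138.0 = 348.0
Eq. 5: 1.0(133) = 133.0
Eq. 6: 0.7(133) - 1.0(140) = 93.1 - 140.0 = -46.9
The largest value is 363.0 kN from combination 2.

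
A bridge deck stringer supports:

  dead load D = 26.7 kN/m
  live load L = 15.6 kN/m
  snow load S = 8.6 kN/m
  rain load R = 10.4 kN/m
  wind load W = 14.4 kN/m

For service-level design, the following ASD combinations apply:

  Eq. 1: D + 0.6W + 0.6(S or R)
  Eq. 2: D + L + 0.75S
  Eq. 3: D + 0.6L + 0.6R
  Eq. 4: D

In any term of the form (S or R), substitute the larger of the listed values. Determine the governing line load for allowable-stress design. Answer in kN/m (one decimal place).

48.8 kN/m

(S or R) → R = 10.4 kN/m.
Eq. 1: 1.0(26.7) + 0.6(14.4) + 0.6(10.4) = 41.6
Eq. 2: 1.0(26.7) + 1.0(15.6) + 0.75(8.6) = 26.7 + 15.6 + 6.5 = 48.8
Eq. 3: 1.0(26.7) + 0.6(15.6) + 0.6(10.4) = 26.7 + 9.4 + 6.2 = 42.3
Eq. 4: 1.0(26.7) = 26.7
Combination 2 governs: w = 48.8 kN/m.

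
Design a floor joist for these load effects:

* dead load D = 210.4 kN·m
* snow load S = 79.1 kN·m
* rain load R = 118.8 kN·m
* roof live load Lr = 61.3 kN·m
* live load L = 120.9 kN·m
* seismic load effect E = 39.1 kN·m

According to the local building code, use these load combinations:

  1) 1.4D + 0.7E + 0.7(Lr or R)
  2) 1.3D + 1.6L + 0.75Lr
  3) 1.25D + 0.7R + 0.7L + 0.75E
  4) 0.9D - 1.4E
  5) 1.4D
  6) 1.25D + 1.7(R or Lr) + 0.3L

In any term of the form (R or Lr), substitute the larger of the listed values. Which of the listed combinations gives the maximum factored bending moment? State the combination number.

Combination 2

(Lr or R) → R = 118.8 kN·m; (R or Lr) → R = 118.8 kN·m.
1) 1.4(210.4) + 0.7(39.1) + 0.7(118.8) = 405.1
2) 1.3(210.4) + 1.6(120.9) + 0.75(61.3) = 512.9
3) 1.25(210.4) + 0.7(118.8) + 0.7(120.9) + 0.75(39.1) = 460.1
4) 0.9(210.4) - 1.4(39.1) = 134.6
5) 1.4(210.4) = 294.6
6) 1.25(210.4) + 1.7(118.8) + 0.3(120.9) = 501.2
The largest value is 512.9 kN·m from combination 2.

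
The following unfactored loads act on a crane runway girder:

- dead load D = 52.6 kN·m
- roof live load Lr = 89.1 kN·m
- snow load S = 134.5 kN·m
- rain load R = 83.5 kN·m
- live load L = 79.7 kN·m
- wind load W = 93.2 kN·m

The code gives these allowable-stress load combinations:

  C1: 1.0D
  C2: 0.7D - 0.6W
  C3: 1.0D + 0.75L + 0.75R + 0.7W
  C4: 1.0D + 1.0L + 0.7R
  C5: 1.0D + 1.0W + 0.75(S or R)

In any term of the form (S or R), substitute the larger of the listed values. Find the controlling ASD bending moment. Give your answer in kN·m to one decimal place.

(S or R) → S = 134.5 kN·m.
C1: 1.0(52.6) = 52.6
C2: 0.7(52.6) - 0.6(93.2) = 36.8 - 55.9 = -19.1
C3: 1.0(52.6) + 0.75(79.7) + 0.75(83.5) + 0.7(93.2) = 52.6 + 59.8 + 62.6 + 65.2 = 240.2
C4: 1.0(52.6) + 1.0(79.7) + 0.7(83.5) = 52.6 + 79.7 + 58.5 = 190.8
C5: 1.0(52.6) + 1.0(93.2) + 0.75(134.5) = 52.6 + 93.2 + 100.9 = 246.7
Combination 5 governs: M = 246.7 kN·m.

246.7 kN·m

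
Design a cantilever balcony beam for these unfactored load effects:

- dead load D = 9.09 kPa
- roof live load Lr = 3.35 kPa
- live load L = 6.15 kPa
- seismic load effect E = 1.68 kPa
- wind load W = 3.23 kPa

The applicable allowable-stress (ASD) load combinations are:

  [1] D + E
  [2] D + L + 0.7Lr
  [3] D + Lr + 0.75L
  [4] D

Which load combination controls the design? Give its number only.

Combination 2

[1] 1.0(9.09) + 1.0(1.68) = 9.09 + 1.68 = 10.77
[2] 1.0(9.09) + 1.0(6.15) + 0.7(3.35) = 9.09 + 6.15 + 2.35 = 17.59
[3] 1.0(9.09) + 1.0(3.35) + 0.75(6.15) = 9.09 + 3.35 + 4.61 = 17.05
[4] 1.0(9.09) = 9.09
The largest value is 17.59 kPa from combination 2.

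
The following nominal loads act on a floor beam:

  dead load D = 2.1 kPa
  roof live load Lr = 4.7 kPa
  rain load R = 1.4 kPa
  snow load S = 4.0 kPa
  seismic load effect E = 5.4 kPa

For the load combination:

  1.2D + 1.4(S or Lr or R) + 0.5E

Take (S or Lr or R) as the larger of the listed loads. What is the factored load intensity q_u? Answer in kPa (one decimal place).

11.8 kPa

(S or Lr or R) → Lr = 4.7 kPa.
1.2(2.1) + 1.4(4.7) + 0.5(5.4) = 2.5 + 6.6 + 2.7 = 11.8
q_u = 11.8 kPa.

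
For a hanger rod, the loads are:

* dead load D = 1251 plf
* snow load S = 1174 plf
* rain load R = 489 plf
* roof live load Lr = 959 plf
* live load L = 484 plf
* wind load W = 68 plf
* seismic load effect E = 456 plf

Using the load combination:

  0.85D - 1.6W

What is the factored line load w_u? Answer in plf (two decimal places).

954.55 plf

0.85(1251) - 1.6(68) = 1063.35 - 108.80 = 954.55
w_u = 954.55 plf.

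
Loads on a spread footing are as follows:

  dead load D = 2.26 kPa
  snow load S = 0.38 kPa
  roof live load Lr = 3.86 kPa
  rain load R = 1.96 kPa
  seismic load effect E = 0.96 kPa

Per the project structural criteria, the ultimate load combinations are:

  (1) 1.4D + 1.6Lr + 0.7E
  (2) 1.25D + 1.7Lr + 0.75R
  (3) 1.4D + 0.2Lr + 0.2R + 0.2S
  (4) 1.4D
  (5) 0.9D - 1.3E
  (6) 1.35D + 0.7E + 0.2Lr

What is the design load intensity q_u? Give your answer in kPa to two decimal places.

10.86 kPa

(1) 1.4(2.26) + 1.6(3.86) + 0.7(0.96) = 3.16 + 6.18 + 0.67 = 10.01
(2) 1.25(2.26) + 1.7(3.86) + 0.75(1.96) = 2.83 + 6.56 + 1.47 = 10.86
(3) 1.4(2.26) + 0.2(3.86) + 0.2(1.96) + 0.2(0.38) = 3.16 + 0.77 + 0.39 + 0.08 = 4.40
(4) 1.4(2.26) = 3.16
(5) 0.9(2.26) - 1.3(0.96) = 0.79
(6) 1.35(2.26) + 0.7(0.96) + 0.2(3.86) = 4.50
Combination 2 governs: q_u = 10.86 kPa.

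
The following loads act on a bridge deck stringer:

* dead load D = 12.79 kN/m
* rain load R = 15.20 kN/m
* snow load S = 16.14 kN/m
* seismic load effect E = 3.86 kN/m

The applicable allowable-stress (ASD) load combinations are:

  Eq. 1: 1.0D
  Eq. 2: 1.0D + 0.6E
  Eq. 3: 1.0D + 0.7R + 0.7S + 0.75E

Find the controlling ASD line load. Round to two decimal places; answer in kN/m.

Eq. 1: 1.0(12.79) = 12.79
Eq. 2: 1.0(12.79) + 0.6(3.86) = 12.79 + 2.32 = 15.11
Eq. 3: 1.0(12.79) + 0.7(15.20) + 0.7(16.14) + 0.75(3.86) = 37.62
The controlling combination is 3, giving 37.62 kN/m.

37.62 kN/m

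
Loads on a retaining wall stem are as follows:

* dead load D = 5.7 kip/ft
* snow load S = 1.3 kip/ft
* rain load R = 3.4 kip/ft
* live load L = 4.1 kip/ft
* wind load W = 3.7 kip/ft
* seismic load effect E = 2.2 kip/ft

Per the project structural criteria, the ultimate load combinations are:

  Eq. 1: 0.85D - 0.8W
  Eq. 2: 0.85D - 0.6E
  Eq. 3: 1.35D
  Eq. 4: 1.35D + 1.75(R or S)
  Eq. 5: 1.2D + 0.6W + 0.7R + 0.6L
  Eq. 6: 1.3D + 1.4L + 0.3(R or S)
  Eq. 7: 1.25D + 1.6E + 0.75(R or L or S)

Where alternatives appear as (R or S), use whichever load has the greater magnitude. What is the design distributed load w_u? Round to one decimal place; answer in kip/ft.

14.2 kip/ft

(R or S) → R = 3.4 kip/ft; (R or L or S) → L = 4.1 kip/ft.
Eq. 1: 0.85(5.7) - 0.8(3.7) = 1.9
Eq. 2: 0.85(5.7) - 0.6(2.2) = 3.5
Eq. 3: 1.35(5.7) = 7.7
Eq. 4: 1.35(5.7) + 1.75(3.4) = 13.6
Eq. 5: 1.2(5.7) + 0.6(3.7) + 0.7(3.4) + 0.6(4.1) = 13.9
Eq. 6: 1.3(5.7) + 1.4(4.1) + 0.3(3.4) = 14.2
Eq. 7: 1.25(5.7) + 1.6(2.2) + 0.75(4.1) = 13.7
Maximum is from combination 6.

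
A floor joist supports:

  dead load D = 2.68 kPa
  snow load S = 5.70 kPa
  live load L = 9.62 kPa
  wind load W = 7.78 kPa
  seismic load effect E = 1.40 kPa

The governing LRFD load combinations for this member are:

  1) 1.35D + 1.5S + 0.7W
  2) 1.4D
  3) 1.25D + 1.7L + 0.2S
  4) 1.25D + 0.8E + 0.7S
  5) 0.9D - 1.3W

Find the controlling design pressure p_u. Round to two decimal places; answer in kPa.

20.84 kPa

1) 1.35(2.68) + 1.5(5.70) + 0.7(7.78) = 17.61
2) 1.4(2.68) = 3.75
3) 1.25(2.68) + 1.7(9.62) + 0.2(5.70) = 3.35 + 16.35 + 1.14 = 20.84
4) 1.25(2.68) + 0.8(1.40) + 0.7(5.70) = 3.35 + 1.12 + 3.99 = 8.46
5) 0.9(2.68) - 1.3(7.78) = 2.41 - 10.11 = -7.70
Maximum is from combination 3.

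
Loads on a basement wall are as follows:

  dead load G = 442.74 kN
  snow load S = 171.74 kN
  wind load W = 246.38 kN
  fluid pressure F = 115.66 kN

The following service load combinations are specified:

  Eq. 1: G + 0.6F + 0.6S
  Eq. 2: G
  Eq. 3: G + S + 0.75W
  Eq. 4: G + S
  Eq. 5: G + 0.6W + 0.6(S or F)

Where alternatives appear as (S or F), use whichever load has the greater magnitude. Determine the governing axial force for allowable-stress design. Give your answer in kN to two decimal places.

(S or F) → S = 171.74 kN.
Eq. 1: 1.0(442.74) + 0.6(115.66) + 0.6(171.74) = 442.74 + 69.40 + 103.04 = 615.18
Eq. 2: 1.0(442.74) = 442.74
Eq. 3: 1.0(442.74) + 1.0(171.74) + 0.75(246.38) = 442.74 + 171.74 + 184.79 = 799.27
Eq. 4: 1.0(442.74) + 1.0(171.74) = 442.74 + 171.74 = 614.48
Eq. 5: 1.0(442.74) + 0.6(246.38) + 0.6(171.74) = 442.74 + 147.83 + 103.04 = 693.61
Maximum is from combination 3.

799.27 kN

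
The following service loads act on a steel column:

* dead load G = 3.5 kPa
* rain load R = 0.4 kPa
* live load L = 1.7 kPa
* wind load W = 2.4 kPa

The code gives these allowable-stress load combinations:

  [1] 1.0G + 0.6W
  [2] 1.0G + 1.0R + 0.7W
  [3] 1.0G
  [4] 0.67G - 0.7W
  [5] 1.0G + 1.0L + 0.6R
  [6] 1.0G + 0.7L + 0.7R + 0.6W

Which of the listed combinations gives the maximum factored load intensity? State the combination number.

Combination 6

[1] 1.0(3.5) + 0.6(2.4) = 3.50 + 1.44 = 4.94
[2] 1.0(3.5) + 1.0(0.4) + 0.7(2.4) = 3.50 + 0.40 + 1.68 = 5.58
[3] 1.0(3.5) = 3.50
[4] 0.67(3.5) - 0.7(2.4) = 2.35 - 1.68 = 0.67
[5] 1.0(3.5) + 1.0(1.7) + 0.6(0.4) = 3.50 + 1.70 + 0.24 = 5.44
[6] 1.0(3.5) + 0.7(1.7) + 0.7(0.4) + 0.6(2.4) = 3.50 + 1.19 + 0.28 + 1.44 = 6.41
The largest value is 6.41 kPa from combination 6.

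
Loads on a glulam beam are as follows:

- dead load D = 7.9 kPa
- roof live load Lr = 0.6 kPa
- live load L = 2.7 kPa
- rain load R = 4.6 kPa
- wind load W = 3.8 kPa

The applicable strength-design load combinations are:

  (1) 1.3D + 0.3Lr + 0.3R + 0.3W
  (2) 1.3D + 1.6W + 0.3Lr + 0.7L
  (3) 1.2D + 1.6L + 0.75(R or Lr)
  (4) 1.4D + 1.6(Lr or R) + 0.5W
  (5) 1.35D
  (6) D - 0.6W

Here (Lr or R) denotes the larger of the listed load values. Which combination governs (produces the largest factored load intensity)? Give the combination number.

(R or Lr) → R = 4.6 kPa; (Lr or R) → R = 4.6 kPa.
(1) 1.3(7.9) + 0.3(0.6) + 0.3(4.6) + 0.3(3.8) = 10.3 + 0.2 + 1.4 + 1.1 = 13.0
(2) 1.3(7.9) + 1.6(3.8) + 0.3(0.6) + 0.7(2.7) = 18.4
(3) 1.2(7.9) + 1.6(2.7) + 0.75(4.6) = 9.5 + 4.3 + 3.5 = 17.3
(4) 1.4(7.9) + 1.6(4.6) + 0.5(3.8) = 20.3
(5) 1.35(7.9) = 10.7
(6) 1.0(7.9) - 0.6(3.8) = 7.9 - 2.3 = 5.6
The largest value is 20.3 kPa from combination 4.

Combination 4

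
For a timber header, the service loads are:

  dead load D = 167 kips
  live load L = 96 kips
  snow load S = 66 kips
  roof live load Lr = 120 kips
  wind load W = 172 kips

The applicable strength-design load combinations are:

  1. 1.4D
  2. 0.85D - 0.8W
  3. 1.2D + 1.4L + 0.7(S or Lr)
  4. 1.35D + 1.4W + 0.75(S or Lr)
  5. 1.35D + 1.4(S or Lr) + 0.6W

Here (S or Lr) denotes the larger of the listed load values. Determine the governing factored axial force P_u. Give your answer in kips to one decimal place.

556.3 kips

(S or Lr) → Lr = 120 kips.
1. 1.4(167) = 233.8
2. 0.85(167) - 0.8(172) = 4.4
3. 1.2(167) + 1.4(96) + 0.7(120) = 418.8
4. 1.35(167) + 1.4(172) + 0.75(120) = 556.3
5. 1.35(167) + 1.4(120) + 0.6(172) = 496.7
Maximum is from combination 4.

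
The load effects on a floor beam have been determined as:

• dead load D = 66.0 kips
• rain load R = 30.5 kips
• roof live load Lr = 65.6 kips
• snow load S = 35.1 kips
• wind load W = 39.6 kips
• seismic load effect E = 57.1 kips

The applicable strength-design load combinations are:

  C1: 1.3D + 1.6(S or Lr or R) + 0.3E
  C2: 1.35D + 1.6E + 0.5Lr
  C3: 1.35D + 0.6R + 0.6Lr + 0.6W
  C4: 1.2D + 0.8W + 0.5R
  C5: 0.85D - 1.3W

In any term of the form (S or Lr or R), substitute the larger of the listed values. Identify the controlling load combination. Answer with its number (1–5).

(S or Lr or R) → Lr = 65.6 kips.
C1: 1.3(66.0) + 1.6(65.6) + 0.3(57.1) = 85.8 + 105.0 + 17.1 = 207.9
C2: 1.35(66.0) + 1.6(57.1) + 0.5(65.6) = 89.1 + 91.4 + 32.8 = 213.3
C3: 1.35(66.0) + 0.6(30.5) + 0.6(65.6) + 0.6(39.6) = 170.5
C4: 1.2(66.0) + 0.8(39.6) + 0.5(30.5) = 126.1
C5: 0.85(66.0) - 1.3(39.6) = 56.1 - 51.5 = 4.6
The largest value is 213.3 kips from combination 2.

Combination 2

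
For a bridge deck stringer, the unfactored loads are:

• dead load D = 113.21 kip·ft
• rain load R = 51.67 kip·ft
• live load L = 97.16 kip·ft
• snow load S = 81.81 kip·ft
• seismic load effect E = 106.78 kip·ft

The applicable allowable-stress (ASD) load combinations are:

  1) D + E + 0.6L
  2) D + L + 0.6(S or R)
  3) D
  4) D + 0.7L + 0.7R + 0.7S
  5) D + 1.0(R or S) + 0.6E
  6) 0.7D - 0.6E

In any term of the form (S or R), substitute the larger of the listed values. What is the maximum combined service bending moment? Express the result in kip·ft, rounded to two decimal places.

278.29 kip·ft

(S or R) → S = 81.81 kip·ft; (R or S) → S = 81.81 kip·ft.
1) 1.0(113.21) + 1.0(106.78) + 0.6(97.16) = 278.29
2) 1.0(113.21) + 1.0(97.16) + 0.6(81.81) = 259.46
3) 1.0(113.21) = 113.21
4) 1.0(113.21) + 0.7(97.16) + 0.7(51.67) + 0.7(81.81) = 274.66
5) 1.0(113.21) + 1.0(81.81) + 0.6(106.78) = 259.09
6) 0.7(113.21) - 0.6(106.78) = 15.18
The controlling combination is 1, giving 278.29 kip·ft.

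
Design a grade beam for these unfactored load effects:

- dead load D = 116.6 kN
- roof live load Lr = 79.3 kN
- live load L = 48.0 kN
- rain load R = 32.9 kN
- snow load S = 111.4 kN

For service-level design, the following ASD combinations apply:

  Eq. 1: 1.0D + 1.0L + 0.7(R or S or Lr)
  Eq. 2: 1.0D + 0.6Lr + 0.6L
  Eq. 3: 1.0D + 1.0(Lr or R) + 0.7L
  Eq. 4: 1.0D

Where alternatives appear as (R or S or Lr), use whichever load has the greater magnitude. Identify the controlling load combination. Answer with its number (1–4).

Combination 1

(R or S or Lr) → S = 111.4 kN; (Lr or R) → Lr = 79.3 kN.
Eq. 1: 1.0(116.6) + 1.0(48.0) + 0.7(111.4) = 116.60 + 48.00 + 77.98 = 242.58
Eq. 2: 1.0(116.6) + 0.6(79.3) + 0.6(48.0) = 116.60 + 47.58 + 28.80 = 192.98
Eq. 3: 1.0(116.6) + 1.0(79.3) + 0.7(48.0) = 116.60 + 79.30 + 33.60 = 229.50
Eq. 4: 1.0(116.6) = 116.60
The largest value is 242.58 kN from combination 1.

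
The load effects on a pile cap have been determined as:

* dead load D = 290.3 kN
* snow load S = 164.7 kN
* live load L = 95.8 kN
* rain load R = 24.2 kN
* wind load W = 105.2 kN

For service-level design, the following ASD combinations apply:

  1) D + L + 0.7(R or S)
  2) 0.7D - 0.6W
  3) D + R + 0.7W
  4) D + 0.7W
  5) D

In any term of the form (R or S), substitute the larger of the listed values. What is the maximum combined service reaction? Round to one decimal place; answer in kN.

501.4 kN

(R or S) → S = 164.7 kN.
1) 1.0(290.3) + 1.0(95.8) + 0.7(164.7) = 290.3 + 95.8 + 115.3 = 501.4
2) 0.7(290.3) - 0.6(105.2) = 203.2 - 63.1 = 140.1
3) 1.0(290.3) + 1.0(24.2) + 0.7(105.2) = 290.3 + 24.2 + 73.6 = 388.1
4) 1.0(290.3) + 0.7(105.2) = 290.3 + 73.6 = 363.9
5) 1.0(290.3) = 290.3
Maximum is from combination 1.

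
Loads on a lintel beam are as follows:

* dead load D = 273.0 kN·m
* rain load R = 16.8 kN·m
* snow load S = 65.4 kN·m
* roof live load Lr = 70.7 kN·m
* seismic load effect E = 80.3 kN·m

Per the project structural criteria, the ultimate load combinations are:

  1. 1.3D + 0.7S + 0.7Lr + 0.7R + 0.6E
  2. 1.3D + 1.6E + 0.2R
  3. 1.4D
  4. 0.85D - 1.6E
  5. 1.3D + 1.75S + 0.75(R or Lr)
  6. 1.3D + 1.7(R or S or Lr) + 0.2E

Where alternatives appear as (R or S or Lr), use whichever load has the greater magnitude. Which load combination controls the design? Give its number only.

(R or Lr) → Lr = 70.7 kN·m; (R or S or Lr) → Lr = 70.7 kN·m.
1. 1.3(273.0) + 0.7(65.4) + 0.7(70.7) + 0.7(16.8) + 0.6(80.3) = 354.90 + 45.78 + 49.49 + 11.76 + 48.18 = 510.11
2. 1.3(273.0) + 1.6(80.3) + 0.2(16.8) = 354.90 + 128.48 + 3.36 = 486.74
3. 1.4(273.0) = 382.20
4. 0.85(273.0) - 1.6(80.3) = 232.05 - 128.48 = 103.57
5. 1.3(273.0) + 1.75(65.4) + 0.75(70.7) = 354.90 + 114.45 + 53.03 = 522.38
6. 1.3(273.0) + 1.7(70.7) + 0.2(80.3) = 354.90 + 120.19 + 16.06 = 491.15
The largest value is 522.38 kN·m from combination 5.

Combination 5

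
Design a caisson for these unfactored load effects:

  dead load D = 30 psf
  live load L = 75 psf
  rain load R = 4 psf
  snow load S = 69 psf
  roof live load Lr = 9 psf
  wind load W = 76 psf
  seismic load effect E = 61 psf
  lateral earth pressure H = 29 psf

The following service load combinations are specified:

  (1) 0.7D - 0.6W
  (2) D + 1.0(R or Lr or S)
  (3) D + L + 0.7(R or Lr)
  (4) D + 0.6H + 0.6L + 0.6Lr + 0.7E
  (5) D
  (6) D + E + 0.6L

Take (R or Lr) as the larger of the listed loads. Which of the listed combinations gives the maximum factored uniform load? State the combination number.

Combination 4

(R or Lr or S) → S = 69 psf; (R or Lr) → Lr = 9 psf.
(1) 0.7(30) - 0.6(76) = 21.00 - 45.60 = -24.60
(2) 1.0(30) + 1.0(69) = 30.00 + 69.00 = 99.00
(3) 1.0(30) + 1.0(75) + 0.7(9) = 30.00 + 75.00 + 6.30 = 111.30
(4) 1.0(30) + 0.6(29) + 0.6(75) + 0.6(9) + 0.7(61) = 30.00 + 17.40 + 45.00 + 5.40 + 42.70 = 140.50
(5) 1.0(30) = 30.00
(6) 1.0(30) + 1.0(61) + 0.6(75) = 30.00 + 61.00 + 45.00 = 136.00
The largest value is 140.50 psf from combination 4.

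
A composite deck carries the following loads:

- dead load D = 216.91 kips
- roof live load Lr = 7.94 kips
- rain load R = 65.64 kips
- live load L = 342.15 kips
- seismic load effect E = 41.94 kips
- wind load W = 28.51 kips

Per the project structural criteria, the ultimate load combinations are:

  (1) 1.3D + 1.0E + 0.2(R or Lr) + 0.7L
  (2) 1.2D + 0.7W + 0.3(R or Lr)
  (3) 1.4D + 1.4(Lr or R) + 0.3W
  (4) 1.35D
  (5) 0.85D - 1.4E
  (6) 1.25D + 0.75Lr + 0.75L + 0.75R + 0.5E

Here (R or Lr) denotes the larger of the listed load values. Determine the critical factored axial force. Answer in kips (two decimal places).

603.91 kips

(R or Lr) → R = 65.64 kips; (Lr or R) → R = 65.64 kips.
(1) 1.3(216.91) + 1.0(41.94) + 0.2(65.64) + 0.7(342.15) = 281.98 + 41.94 + 13.13 + 239.51 = 576.56
(2) 1.2(216.91) + 0.7(28.51) + 0.3(65.64) = 260.29 + 19.96 + 19.69 = 299.94
(3) 1.4(216.91) + 1.4(65.64) + 0.3(28.51) = 303.67 + 91.90 + 8.55 = 404.12
(4) 1.35(216.91) = 292.83
(5) 0.85(216.91) - 1.4(41.94) = 125.66
(6) 1.25(216.91) + 0.75(7.94) + 0.75(342.15) + 0.75(65.64) + 0.5(41.94) = 271.14 + 5.96 + 256.61 + 49.23 + 20.97 = 603.91
Combination 6 governs: P_u = 603.91 kips.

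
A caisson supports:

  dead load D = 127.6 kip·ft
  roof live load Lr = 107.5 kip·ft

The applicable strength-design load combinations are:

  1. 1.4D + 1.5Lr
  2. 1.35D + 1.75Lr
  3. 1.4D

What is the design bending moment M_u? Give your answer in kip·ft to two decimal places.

360.39 kip·ft

1. 1.4(127.6) + 1.5(107.5) = 178.64 + 161.25 = 339.89
2. 1.35(127.6) + 1.75(107.5) = 172.26 + 188.13 = 360.39
3. 1.4(127.6) = 178.64
The controlling combination is 2, giving 360.39 kip·ft.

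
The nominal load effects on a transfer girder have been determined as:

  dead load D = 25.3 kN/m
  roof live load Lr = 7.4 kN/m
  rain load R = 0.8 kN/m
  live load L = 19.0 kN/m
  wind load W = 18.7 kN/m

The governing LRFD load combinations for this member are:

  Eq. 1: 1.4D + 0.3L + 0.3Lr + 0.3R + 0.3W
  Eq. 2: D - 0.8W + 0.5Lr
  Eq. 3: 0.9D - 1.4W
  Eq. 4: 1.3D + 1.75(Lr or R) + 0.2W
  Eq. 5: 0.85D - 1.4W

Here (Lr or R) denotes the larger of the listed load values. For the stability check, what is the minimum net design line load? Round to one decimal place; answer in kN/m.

-4.7 kN/m

(Lr or R) → Lr = 7.4 kN/m.
Eq. 1: 1.4(25.3) + 0.3(19.0) + 0.3(7.4) + 0.3(0.8) + 0.3(18.7) = 49.2
Eq. 2: 1.0(25.3) - 0.8(18.7) + 0.5(7.4) = 25.3 - 15.0 + 3.7 = 14.0
Eq. 3: 0.9(25.3) - 1.4(18.7) = 22.8 - 26.2 = -3.4
Eq. 4: 1.3(25.3) + 1.75(7.4) + 0.2(18.7) = 32.9 + 13.0 + 3.7 = 49.6
Eq. 5: 0.85(25.3) - 1.4(18.7) = 21.5 - 26.2 = -4.7
Combination 5 gives the minimum: -4.7 kN/m.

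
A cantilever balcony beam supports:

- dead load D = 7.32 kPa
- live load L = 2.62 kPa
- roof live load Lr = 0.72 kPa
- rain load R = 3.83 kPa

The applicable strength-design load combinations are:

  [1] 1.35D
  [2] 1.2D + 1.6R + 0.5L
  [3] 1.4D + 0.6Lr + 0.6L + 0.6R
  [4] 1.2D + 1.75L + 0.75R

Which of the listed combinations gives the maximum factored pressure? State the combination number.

[1] 1.35(7.32) = 9.88
[2] 1.2(7.32) + 1.6(3.83) + 0.5(2.62) = 8.78 + 6.13 + 1.31 = 16.22
[3] 1.4(7.32) + 0.6(0.72) + 0.6(2.62) + 0.6(3.83) = 10.25 + 0.43 + 1.57 + 2.30 = 14.55
[4] 1.2(7.32) + 1.75(2.62) + 0.75(3.83) = 8.78 + 4.59 + 2.87 = 16.24
The largest value is 16.24 kPa from combination 4.

Combination 4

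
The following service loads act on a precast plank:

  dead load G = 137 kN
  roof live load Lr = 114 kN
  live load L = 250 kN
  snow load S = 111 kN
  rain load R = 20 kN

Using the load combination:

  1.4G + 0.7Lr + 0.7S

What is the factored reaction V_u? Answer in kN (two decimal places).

1.4(137) + 0.7(114) + 0.7(111) = 191.80 + 79.80 + 77.70 = 349.30
V_u = 349.30 kN.

349.30 kN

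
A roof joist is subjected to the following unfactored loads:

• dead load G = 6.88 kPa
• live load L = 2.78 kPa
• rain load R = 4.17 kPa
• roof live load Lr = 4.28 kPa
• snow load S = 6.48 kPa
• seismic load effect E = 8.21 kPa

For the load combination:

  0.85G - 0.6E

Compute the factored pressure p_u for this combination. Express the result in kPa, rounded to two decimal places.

0.92 kPa

0.85(6.88) - 0.6(8.21) = 0.92
p_u = 0.92 kPa.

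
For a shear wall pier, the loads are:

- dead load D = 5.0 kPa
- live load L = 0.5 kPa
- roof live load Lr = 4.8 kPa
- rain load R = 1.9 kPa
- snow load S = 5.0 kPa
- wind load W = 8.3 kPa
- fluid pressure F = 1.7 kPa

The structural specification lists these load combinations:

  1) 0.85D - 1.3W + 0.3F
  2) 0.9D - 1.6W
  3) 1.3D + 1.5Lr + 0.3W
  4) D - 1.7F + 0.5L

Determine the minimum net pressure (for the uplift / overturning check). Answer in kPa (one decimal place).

1) 0.85(5.0) - 1.3(8.3) + 0.3(1.7) = 4.3 - 10.8 + 0.5 = -6.0
2) 0.9(5.0) - 1.6(8.3) = 4.5 - 13.3 = -8.8
3) 1.3(5.0) + 1.5(4.8) + 0.3(8.3) = 6.5 + 7.2 + 2.5 = 16.2
4) 1.0(5.0) - 1.7(1.7) + 0.5(0.5) = 5.0 - 2.9 + 0.3 = 2.4
Combination 2 gives the minimum: -8.8 kPa.

-8.8 kPa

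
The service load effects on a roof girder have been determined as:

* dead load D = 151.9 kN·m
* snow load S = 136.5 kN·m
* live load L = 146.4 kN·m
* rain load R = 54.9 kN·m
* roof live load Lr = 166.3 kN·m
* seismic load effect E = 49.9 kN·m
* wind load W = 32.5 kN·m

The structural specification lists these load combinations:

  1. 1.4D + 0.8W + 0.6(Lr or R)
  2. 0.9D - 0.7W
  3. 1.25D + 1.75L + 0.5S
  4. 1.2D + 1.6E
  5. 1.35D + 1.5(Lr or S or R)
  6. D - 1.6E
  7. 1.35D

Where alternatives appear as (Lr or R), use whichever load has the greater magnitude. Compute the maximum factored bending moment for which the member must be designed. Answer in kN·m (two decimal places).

(Lr or R) → Lr = 166.3 kN·m; (Lr or S or R) → Lr = 166.3 kN·m.
1. 1.4(151.9) + 0.8(32.5) + 0.6(166.3) = 212.66 + 26.00 + 99.78 = 338.44
2. 0.9(151.9) - 0.7(32.5) = 136.71 - 22.75 = 113.96
3. 1.25(151.9) + 1.75(146.4) + 0.5(136.5) = 189.88 + 256.20 + 68.25 = 514.33
4. 1.2(151.9) + 1.6(49.9) = 182.28 + 79.84 = 262.12
5. 1.35(151.9) + 1.5(166.3) = 205.07 + 249.45 = 454.52
6. 1.0(151.9) - 1.6(49.9) = 151.90 - 79.84 = 72.06
7. 1.35(151.9) = 205.07
Combination 3 governs: M_u = 514.33 kN·m.

514.33 kN·m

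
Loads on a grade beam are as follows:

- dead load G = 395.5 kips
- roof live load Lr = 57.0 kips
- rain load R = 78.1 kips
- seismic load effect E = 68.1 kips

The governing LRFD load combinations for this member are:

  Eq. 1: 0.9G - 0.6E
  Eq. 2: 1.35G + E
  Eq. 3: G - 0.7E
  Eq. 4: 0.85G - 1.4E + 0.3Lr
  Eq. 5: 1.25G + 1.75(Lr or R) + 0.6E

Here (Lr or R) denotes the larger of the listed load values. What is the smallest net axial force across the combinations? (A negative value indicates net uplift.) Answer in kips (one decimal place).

(Lr or R) → R = 78.1 kips.
Eq. 1: 0.9(395.5) - 0.6(68.1) = 356.0 - 40.9 = 315.1
Eq. 2: 1.35(395.5) + 1.0(68.1) = 533.9 + 68.1 = 602.0
Eq. 3: 1.0(395.5) - 0.7(68.1) = 395.5 - 47.7 = 347.8
Eq. 4: 0.85(395.5) - 1.4(68.1) + 0.3(57.0) = 257.9
Eq. 5: 1.25(395.5) + 1.75(78.1) + 0.6(68.1) = 671.9
Combination 4 gives the minimum: 257.9 kips.

257.9 kips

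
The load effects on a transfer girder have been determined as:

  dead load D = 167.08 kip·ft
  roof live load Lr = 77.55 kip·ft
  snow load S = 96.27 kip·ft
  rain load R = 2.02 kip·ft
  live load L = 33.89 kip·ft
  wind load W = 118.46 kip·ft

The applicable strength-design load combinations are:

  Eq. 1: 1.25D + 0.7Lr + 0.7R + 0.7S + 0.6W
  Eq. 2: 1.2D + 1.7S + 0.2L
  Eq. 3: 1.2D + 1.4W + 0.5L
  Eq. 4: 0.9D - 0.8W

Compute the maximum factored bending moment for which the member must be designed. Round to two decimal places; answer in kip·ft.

Eq. 1: 1.25(167.08) + 0.7(77.55) + 0.7(2.02) + 0.7(96.27) + 0.6(118.46) = 403.01
Eq. 2: 1.2(167.08) + 1.7(96.27) + 0.2(33.89) = 370.93
Eq. 3: 1.2(167.08) + 1.4(118.46) + 0.5(33.89) = 383.29
Eq. 4: 0.9(167.08) - 0.8(118.46) = 55.60
Maximum is from combination 1.

403.01 kip·ft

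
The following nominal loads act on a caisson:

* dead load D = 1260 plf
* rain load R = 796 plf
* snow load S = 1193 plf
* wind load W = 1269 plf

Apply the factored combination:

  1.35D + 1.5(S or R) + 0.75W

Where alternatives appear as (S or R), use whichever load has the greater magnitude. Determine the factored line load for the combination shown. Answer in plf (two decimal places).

4442.25 plf

(S or R) → S = 1193 plf.
1.35(1260) + 1.5(1193) + 0.75(1269) = 4442.25
w_u = 4442.25 plf.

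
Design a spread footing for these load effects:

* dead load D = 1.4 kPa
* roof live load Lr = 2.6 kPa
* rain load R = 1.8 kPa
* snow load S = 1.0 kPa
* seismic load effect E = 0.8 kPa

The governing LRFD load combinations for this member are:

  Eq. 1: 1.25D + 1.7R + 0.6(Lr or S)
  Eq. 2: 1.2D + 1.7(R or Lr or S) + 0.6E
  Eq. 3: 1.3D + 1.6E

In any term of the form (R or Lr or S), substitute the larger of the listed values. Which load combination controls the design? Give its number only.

Combination 2

(Lr or S) → Lr = 2.6 kPa; (R or Lr or S) → Lr = 2.6 kPa.
Eq. 1: 1.25(1.4) + 1.7(1.8) + 0.6(2.6) = 1.75 + 3.06 + 1.56 = 6.37
Eq. 2: 1.2(1.4) + 1.7(2.6) + 0.6(0.8) = 1.68 + 4.42 + 0.48 = 6.58
Eq. 3: 1.3(1.4) + 1.6(0.8) = 1.82 + 1.28 = 3.10
The largest value is 6.58 kPa from combination 2.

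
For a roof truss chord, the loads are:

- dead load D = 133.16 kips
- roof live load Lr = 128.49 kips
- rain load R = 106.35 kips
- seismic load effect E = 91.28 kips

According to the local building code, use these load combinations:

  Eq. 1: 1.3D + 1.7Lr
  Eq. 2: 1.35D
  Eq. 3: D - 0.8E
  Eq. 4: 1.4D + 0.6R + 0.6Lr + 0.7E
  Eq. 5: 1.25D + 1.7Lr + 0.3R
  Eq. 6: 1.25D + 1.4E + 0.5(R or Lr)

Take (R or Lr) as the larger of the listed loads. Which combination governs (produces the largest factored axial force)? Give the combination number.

(R or Lr) → Lr = 128.49 kips.
Eq. 1: 1.3(133.16) + 1.7(128.49) = 173.11 + 218.43 = 391.54
Eq. 2: 1.35(133.16) = 179.77
Eq. 3: 1.0(133.16) - 0.8(91.28) = 133.16 - 73.02 = 60.14
Eq. 4: 1.4(133.16) + 0.6(106.35) + 0.6(128.49) + 0.7(91.28) = 186.42 + 63.81 + 77.09 + 63.90 = 391.22
Eq. 5: 1.25(133.16) + 1.7(128.49) + 0.3(106.35) = 166.45 + 218.43 + 31.91 = 416.79
Eq. 6: 1.25(133.16) + 1.4(91.28) + 0.5(128.49) = 166.45 + 127.79 + 64.25 = 358.49
The largest value is 416.79 kips from combination 5.

Combination 5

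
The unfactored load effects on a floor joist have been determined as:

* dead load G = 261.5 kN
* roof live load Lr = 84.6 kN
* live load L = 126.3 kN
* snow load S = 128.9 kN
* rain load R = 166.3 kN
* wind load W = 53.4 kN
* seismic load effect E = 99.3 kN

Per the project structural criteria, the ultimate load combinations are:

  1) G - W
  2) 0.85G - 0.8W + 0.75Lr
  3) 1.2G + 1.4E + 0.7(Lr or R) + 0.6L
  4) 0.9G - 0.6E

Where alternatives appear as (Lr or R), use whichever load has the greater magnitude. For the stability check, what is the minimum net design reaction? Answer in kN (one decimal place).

(Lr or R) → R = 166.3 kN.
1) 1.0(261.5) - 1.0(53.4) = 261.5 - 53.4 = 208.1
2) 0.85(261.5) - 0.8(53.4) + 0.75(84.6) = 243.0
3) 1.2(261.5) + 1.4(99.3) + 0.7(166.3) + 0.6(126.3) = 313.8 + 139.0 + 116.4 + 75.8 = 645.0
4) 0.9(261.5) - 0.6(99.3) = 235.4 - 59.6 = 175.8
Combination 4 gives the minimum: 175.8 kN.

175.8 kN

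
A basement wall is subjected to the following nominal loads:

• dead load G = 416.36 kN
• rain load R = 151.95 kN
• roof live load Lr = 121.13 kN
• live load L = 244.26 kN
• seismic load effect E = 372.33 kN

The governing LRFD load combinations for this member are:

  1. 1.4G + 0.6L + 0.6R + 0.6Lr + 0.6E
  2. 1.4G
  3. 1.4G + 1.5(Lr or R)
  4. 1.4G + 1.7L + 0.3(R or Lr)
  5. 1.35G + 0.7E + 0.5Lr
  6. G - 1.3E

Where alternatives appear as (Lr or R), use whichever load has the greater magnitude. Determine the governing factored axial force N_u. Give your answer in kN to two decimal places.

(Lr or R) → R = 151.95 kN; (R or Lr) → R = 151.95 kN.
1. 1.4(416.36) + 0.6(244.26) + 0.6(151.95) + 0.6(121.13) + 0.6(372.33) = 582.90 + 146.56 + 91.17 + 72.68 + 223.40 = 1116.71
2. 1.4(416.36) = 582.90
3. 1.4(416.36) + 1.5(151.95) = 582.90 + 227.93 = 810.83
4. 1.4(416.36) + 1.7(244.26) + 0.3(151.95) = 582.90 + 415.24 + 45.59 = 1043.73
5. 1.35(416.36) + 0.7(372.33) + 0.5(121.13) = 883.28
6. 1.0(416.36) - 1.3(372.33) = 416.36 - 484.03 = -67.67
Combination 1 governs: N_u = 1116.71 kN.

1116.71 kN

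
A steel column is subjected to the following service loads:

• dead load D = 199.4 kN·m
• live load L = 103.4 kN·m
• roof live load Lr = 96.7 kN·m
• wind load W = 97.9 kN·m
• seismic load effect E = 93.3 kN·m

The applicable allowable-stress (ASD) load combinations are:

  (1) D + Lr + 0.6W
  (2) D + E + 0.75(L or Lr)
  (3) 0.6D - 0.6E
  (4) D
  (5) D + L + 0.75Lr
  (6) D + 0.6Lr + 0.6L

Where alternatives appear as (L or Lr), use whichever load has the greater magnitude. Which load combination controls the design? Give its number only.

(L or Lr) → L = 103.4 kN·m.
(1) 1.0(199.4) + 1.0(96.7) + 0.6(97.9) = 199.40 + 96.70 + 58.74 = 354.84
(2) 1.0(199.4) + 1.0(93.3) + 0.75(103.4) = 199.40 + 93.30 + 77.55 = 370.25
(3) 0.6(199.4) - 0.6(93.3) = 119.64 - 55.98 = 63.66
(4) 1.0(199.4) = 199.40
(5) 1.0(199.4) + 1.0(103.4) + 0.75(96.7) = 199.40 + 103.40 + 72.53 = 375.33
(6) 1.0(199.4) + 0.6(96.7) + 0.6(103.4) = 199.40 + 58.02 + 62.04 = 319.46
The largest value is 375.33 kN·m from combination 5.

Combination 5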